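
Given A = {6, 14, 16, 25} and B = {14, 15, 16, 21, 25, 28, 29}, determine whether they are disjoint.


Disjoint means A ∩ B = ∅.
A ∩ B = {14, 16, 25}
A ∩ B ≠ ∅, so A and B are NOT disjoint.

No, A and B are not disjoint (A ∩ B = {14, 16, 25})


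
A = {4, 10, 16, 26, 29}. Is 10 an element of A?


A = {4, 10, 16, 26, 29}
Checking if 10 is in A
10 is in A → True

10 ∈ A


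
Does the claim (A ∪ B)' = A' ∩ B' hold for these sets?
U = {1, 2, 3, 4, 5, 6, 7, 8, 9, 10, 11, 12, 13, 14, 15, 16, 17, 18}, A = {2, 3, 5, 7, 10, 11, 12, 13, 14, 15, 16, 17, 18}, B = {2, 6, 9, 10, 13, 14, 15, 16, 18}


LHS: A ∪ B = {2, 3, 5, 6, 7, 9, 10, 11, 12, 13, 14, 15, 16, 17, 18}
(A ∪ B)' = U \ (A ∪ B) = {1, 4, 8}
A' = {1, 4, 6, 8, 9}, B' = {1, 3, 4, 5, 7, 8, 11, 12, 17}
Claimed RHS: A' ∩ B' = {1, 4, 8}
Identity is VALID: LHS = RHS = {1, 4, 8} ✓

Identity is valid. (A ∪ B)' = A' ∩ B' = {1, 4, 8}


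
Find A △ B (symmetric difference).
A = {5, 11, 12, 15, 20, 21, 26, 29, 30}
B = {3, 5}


A △ B = (A \ B) ∪ (B \ A) = elements in exactly one of A or B
A \ B = {11, 12, 15, 20, 21, 26, 29, 30}
B \ A = {3}
A △ B = {3, 11, 12, 15, 20, 21, 26, 29, 30}

A △ B = {3, 11, 12, 15, 20, 21, 26, 29, 30}


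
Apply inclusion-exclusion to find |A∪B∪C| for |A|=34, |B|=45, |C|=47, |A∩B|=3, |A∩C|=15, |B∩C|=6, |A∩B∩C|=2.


|A∪B∪C| = |A|+|B|+|C| - |A∩B|-|A∩C|-|B∩C| + |A∩B∩C|
= 34+45+47 - 3-15-6 + 2
= 126 - 24 + 2
= 104

|A ∪ B ∪ C| = 104


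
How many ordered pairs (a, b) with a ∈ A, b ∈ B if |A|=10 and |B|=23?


|A × B| = |A| × |B|
= 10 × 23
= 230

|A × B| = 230


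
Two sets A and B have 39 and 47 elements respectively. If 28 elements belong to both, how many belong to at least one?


|A ∪ B| = |A| + |B| - |A ∩ B|
= 39 + 47 - 28
= 58

|A ∪ B| = 58


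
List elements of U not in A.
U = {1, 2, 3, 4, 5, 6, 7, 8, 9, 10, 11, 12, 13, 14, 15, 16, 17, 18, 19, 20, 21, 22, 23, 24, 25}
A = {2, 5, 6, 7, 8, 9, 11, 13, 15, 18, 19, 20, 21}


Aᶜ = U \ A = elements in U but not in A
U = {1, 2, 3, 4, 5, 6, 7, 8, 9, 10, 11, 12, 13, 14, 15, 16, 17, 18, 19, 20, 21, 22, 23, 24, 25}
A = {2, 5, 6, 7, 8, 9, 11, 13, 15, 18, 19, 20, 21}
Aᶜ = {1, 3, 4, 10, 12, 14, 16, 17, 22, 23, 24, 25}

Aᶜ = {1, 3, 4, 10, 12, 14, 16, 17, 22, 23, 24, 25}


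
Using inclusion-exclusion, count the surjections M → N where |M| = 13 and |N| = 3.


n = |M| = 13, k = |N| = 3. Surjections via inclusion-exclusion:
S(n,k) = Σ(-1)^i × C(k,i) × (k-i)^n, i=0 to k
i=0: (-1)^0×C(3,0)×3^13 = 1594323
i=1: (-1)^1×C(3,1)×2^13 = -24576
i=2: (-1)^2×C(3,2)×1^13 = 3
i=3: (-1)^3×C(3,3)×0^13 = 0
Total = 1569750

Number of surjections = 1569750


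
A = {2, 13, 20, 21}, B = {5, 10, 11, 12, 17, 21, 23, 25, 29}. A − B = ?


A \ B = elements in A but not in B
A = {2, 13, 20, 21}
B = {5, 10, 11, 12, 17, 21, 23, 25, 29}
Remove from A any elements in B
A \ B = {2, 13, 20}

A \ B = {2, 13, 20}


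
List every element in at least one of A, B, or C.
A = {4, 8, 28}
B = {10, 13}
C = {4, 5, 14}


A ∪ B = {4, 8, 10, 13, 28}
(A ∪ B) ∪ C = {4, 5, 8, 10, 13, 14, 28}

A ∪ B ∪ C = {4, 5, 8, 10, 13, 14, 28}


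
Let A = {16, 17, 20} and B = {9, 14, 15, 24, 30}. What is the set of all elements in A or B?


A ∪ B = all elements in A or B (or both)
A = {16, 17, 20}
B = {9, 14, 15, 24, 30}
A ∪ B = {9, 14, 15, 16, 17, 20, 24, 30}

A ∪ B = {9, 14, 15, 16, 17, 20, 24, 30}


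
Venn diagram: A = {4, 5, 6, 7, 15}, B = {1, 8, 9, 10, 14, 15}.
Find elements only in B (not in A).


A = {4, 5, 6, 7, 15}
B = {1, 8, 9, 10, 14, 15}
Region: only in B (not in A)
Elements: {1, 8, 9, 10, 14}

Elements only in B (not in A): {1, 8, 9, 10, 14}


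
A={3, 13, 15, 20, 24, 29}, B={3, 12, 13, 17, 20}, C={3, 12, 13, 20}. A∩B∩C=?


A ∩ B = {3, 13, 20}
(A ∩ B) ∩ C = {3, 13, 20}

A ∩ B ∩ C = {3, 13, 20}


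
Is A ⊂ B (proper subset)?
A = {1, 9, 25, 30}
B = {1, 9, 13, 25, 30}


A ⊂ B requires: A ⊆ B AND A ≠ B.
A ⊆ B? Yes
A = B? No
A ⊂ B: Yes (A is a proper subset of B)

Yes, A ⊂ B


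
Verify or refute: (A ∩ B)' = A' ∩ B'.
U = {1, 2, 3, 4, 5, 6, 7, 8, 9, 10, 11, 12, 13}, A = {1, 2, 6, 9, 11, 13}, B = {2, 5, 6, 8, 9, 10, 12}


LHS: A ∩ B = {2, 6, 9}
(A ∩ B)' = U \ (A ∩ B) = {1, 3, 4, 5, 7, 8, 10, 11, 12, 13}
A' = {3, 4, 5, 7, 8, 10, 12}, B' = {1, 3, 4, 7, 11, 13}
Claimed RHS: A' ∩ B' = {3, 4, 7}
Identity is INVALID: LHS = {1, 3, 4, 5, 7, 8, 10, 11, 12, 13} but the RHS claimed here equals {3, 4, 7}. The correct form is (A ∩ B)' = A' ∪ B'.

Identity is invalid: (A ∩ B)' = {1, 3, 4, 5, 7, 8, 10, 11, 12, 13} but A' ∩ B' = {3, 4, 7}. The correct De Morgan law is (A ∩ B)' = A' ∪ B'.


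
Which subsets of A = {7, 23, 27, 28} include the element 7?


A subset of A contains 7 iff the remaining 3 elements form any subset of A \ {7}.
Count: 2^(n-1) = 2^3 = 8
Subsets containing 7: {7}, {7, 23}, {7, 27}, {7, 28}, {7, 23, 27}, {7, 23, 28}, {7, 27, 28}, {7, 23, 27, 28}

Subsets containing 7 (8 total): {7}, {7, 23}, {7, 27}, {7, 28}, {7, 23, 27}, {7, 23, 28}, {7, 27, 28}, {7, 23, 27, 28}


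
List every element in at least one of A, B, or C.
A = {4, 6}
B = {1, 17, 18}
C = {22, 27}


A ∪ B = {1, 4, 6, 17, 18}
(A ∪ B) ∪ C = {1, 4, 6, 17, 18, 22, 27}

A ∪ B ∪ C = {1, 4, 6, 17, 18, 22, 27}


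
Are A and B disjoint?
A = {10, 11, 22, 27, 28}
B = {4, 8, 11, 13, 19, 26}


Disjoint means A ∩ B = ∅.
A ∩ B = {11}
A ∩ B ≠ ∅, so A and B are NOT disjoint.

No, A and B are not disjoint (A ∩ B = {11})


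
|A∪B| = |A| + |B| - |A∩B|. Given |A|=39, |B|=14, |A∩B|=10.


|A ∪ B| = |A| + |B| - |A ∩ B|
= 39 + 14 - 10
= 43

|A ∪ B| = 43


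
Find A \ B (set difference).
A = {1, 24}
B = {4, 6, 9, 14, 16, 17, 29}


A \ B = elements in A but not in B
A = {1, 24}
B = {4, 6, 9, 14, 16, 17, 29}
Remove from A any elements in B
A \ B = {1, 24}

A \ B = {1, 24}


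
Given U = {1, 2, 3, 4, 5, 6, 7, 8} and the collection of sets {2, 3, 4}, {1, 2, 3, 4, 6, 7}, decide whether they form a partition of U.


A partition requires: (1) non-empty parts, (2) pairwise disjoint, (3) union = U
Parts: {2, 3, 4}, {1, 2, 3, 4, 6, 7}
Union of parts: {1, 2, 3, 4, 6, 7}
U = {1, 2, 3, 4, 5, 6, 7, 8}
All non-empty? True
Pairwise disjoint? False
Covers U? False

No, not a valid partition


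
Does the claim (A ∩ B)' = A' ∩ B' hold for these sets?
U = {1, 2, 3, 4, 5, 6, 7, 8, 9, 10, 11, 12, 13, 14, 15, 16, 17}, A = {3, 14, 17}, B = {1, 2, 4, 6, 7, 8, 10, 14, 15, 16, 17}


LHS: A ∩ B = {14, 17}
(A ∩ B)' = U \ (A ∩ B) = {1, 2, 3, 4, 5, 6, 7, 8, 9, 10, 11, 12, 13, 15, 16}
A' = {1, 2, 4, 5, 6, 7, 8, 9, 10, 11, 12, 13, 15, 16}, B' = {3, 5, 9, 11, 12, 13}
Claimed RHS: A' ∩ B' = {5, 9, 11, 12, 13}
Identity is INVALID: LHS = {1, 2, 3, 4, 5, 6, 7, 8, 9, 10, 11, 12, 13, 15, 16} but the RHS claimed here equals {5, 9, 11, 12, 13}. The correct form is (A ∩ B)' = A' ∪ B'.

Identity is invalid: (A ∩ B)' = {1, 2, 3, 4, 5, 6, 7, 8, 9, 10, 11, 12, 13, 15, 16} but A' ∩ B' = {5, 9, 11, 12, 13}. The correct De Morgan law is (A ∩ B)' = A' ∪ B'.


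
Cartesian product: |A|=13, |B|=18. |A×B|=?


|A × B| = |A| × |B|
= 13 × 18
= 234

|A × B| = 234


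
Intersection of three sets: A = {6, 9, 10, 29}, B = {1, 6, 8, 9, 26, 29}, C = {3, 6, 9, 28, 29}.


A ∩ B = {6, 9, 29}
(A ∩ B) ∩ C = {6, 9, 29}

A ∩ B ∩ C = {6, 9, 29}


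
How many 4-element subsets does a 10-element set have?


C(n,k) = n! / (k!(n-k)!)
C(10,4) = 10! / (4!6!)
= 210

C(10,4) = 210


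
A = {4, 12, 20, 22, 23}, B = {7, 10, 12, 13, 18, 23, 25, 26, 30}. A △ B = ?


A △ B = (A \ B) ∪ (B \ A) = elements in exactly one of A or B
A \ B = {4, 20, 22}
B \ A = {7, 10, 13, 18, 25, 26, 30}
A △ B = {4, 7, 10, 13, 18, 20, 22, 25, 26, 30}

A △ B = {4, 7, 10, 13, 18, 20, 22, 25, 26, 30}


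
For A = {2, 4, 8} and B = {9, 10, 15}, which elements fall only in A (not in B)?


A = {2, 4, 8}
B = {9, 10, 15}
Region: only in A (not in B)
Elements: {2, 4, 8}

Elements only in A (not in B): {2, 4, 8}


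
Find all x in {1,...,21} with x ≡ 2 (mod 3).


Checking each candidate:
Condition: x in {1,...,21} with x ≡ 2 (mod 3)
Result = {2, 5, 8, 11, 14, 17, 20}

{2, 5, 8, 11, 14, 17, 20}


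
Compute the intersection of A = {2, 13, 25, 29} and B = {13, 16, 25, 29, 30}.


A ∩ B = elements in both A and B
A = {2, 13, 25, 29}
B = {13, 16, 25, 29, 30}
A ∩ B = {13, 25, 29}

A ∩ B = {13, 25, 29}


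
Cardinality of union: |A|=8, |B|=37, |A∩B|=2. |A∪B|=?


|A ∪ B| = |A| + |B| - |A ∩ B|
= 8 + 37 - 2
= 43

|A ∪ B| = 43


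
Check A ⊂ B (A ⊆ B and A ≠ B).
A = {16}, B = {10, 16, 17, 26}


A ⊂ B requires: A ⊆ B AND A ≠ B.
A ⊆ B? Yes
A = B? No
A ⊂ B: Yes (A is a proper subset of B)

Yes, A ⊂ B


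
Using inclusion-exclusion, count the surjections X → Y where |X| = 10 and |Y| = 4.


n = |X| = 10, k = |Y| = 4. Surjections via inclusion-exclusion:
S(n,k) = Σ(-1)^i × C(k,i) × (k-i)^n, i=0 to k
i=0: (-1)^0×C(4,0)×4^10 = 1048576
i=1: (-1)^1×C(4,1)×3^10 = -236196
i=2: (-1)^2×C(4,2)×2^10 = 6144
i=3: (-1)^3×C(4,3)×1^10 = -4
i=4: (-1)^4×C(4,4)×0^10 = 0
Total = 818520

Number of surjections = 818520


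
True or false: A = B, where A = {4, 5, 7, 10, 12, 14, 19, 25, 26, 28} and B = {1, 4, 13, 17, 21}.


Two sets are equal iff they have exactly the same elements.
A = {4, 5, 7, 10, 12, 14, 19, 25, 26, 28}
B = {1, 4, 13, 17, 21}
Differences: {1, 5, 7, 10, 12, 13, 14, 17, 19, 21, 25, 26, 28}
A ≠ B

No, A ≠ B


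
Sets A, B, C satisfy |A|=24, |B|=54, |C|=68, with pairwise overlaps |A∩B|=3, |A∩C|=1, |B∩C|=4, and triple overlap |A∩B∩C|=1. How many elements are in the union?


|A∪B∪C| = |A|+|B|+|C| - |A∩B|-|A∩C|-|B∩C| + |A∩B∩C|
= 24+54+68 - 3-1-4 + 1
= 146 - 8 + 1
= 139

|A ∪ B ∪ C| = 139


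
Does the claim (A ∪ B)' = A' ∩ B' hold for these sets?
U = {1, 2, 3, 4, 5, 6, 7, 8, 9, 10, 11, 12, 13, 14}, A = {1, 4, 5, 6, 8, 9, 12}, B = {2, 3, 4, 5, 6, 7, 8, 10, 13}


LHS: A ∪ B = {1, 2, 3, 4, 5, 6, 7, 8, 9, 10, 12, 13}
(A ∪ B)' = U \ (A ∪ B) = {11, 14}
A' = {2, 3, 7, 10, 11, 13, 14}, B' = {1, 9, 11, 12, 14}
Claimed RHS: A' ∩ B' = {11, 14}
Identity is VALID: LHS = RHS = {11, 14} ✓

Identity is valid. (A ∪ B)' = A' ∩ B' = {11, 14}


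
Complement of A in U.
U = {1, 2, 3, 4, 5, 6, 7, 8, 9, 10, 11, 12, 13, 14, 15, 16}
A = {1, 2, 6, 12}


Aᶜ = U \ A = elements in U but not in A
U = {1, 2, 3, 4, 5, 6, 7, 8, 9, 10, 11, 12, 13, 14, 15, 16}
A = {1, 2, 6, 12}
Aᶜ = {3, 4, 5, 7, 8, 9, 10, 11, 13, 14, 15, 16}

Aᶜ = {3, 4, 5, 7, 8, 9, 10, 11, 13, 14, 15, 16}


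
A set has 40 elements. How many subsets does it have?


Number of subsets = 2^n
= 2^40
= 1099511627776

|P(A)| = 1099511627776


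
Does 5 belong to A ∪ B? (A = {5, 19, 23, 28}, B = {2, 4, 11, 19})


A = {5, 19, 23, 28}, B = {2, 4, 11, 19}
A ∪ B = all elements in A or B
A ∪ B = {2, 4, 5, 11, 19, 23, 28}
Checking if 5 ∈ A ∪ B
5 is in A ∪ B → True

5 ∈ A ∪ B


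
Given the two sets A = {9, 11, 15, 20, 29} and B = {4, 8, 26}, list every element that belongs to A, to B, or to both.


A ∪ B = all elements in A or B (or both)
A = {9, 11, 15, 20, 29}
B = {4, 8, 26}
A ∪ B = {4, 8, 9, 11, 15, 20, 26, 29}

A ∪ B = {4, 8, 9, 11, 15, 20, 26, 29}


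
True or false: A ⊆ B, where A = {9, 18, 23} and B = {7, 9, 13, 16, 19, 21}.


A ⊆ B means every element of A is in B.
Elements in A not in B: {18, 23}
So A ⊄ B.

No, A ⊄ B


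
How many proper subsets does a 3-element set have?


Total subsets = 2^n = 2^3 = 8
Proper subsets exclude the set itself: 2^n - 1
= 8 - 1
= 7

Number of proper subsets = 7


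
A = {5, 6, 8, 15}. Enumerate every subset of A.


|A| = 4, so |P(A)| = 2^4 = 16
Enumerate subsets by cardinality (0 to 4):
∅, {5}, {6}, {8}, {15}, {5, 6}, {5, 8}, {5, 15}, {6, 8}, {6, 15}, {8, 15}, {5, 6, 8}, {5, 6, 15}, {5, 8, 15}, {6, 8, 15}, {5, 6, 8, 15}

P(A) has 16 subsets: ∅, {5}, {6}, {8}, {15}, {5, 6}, {5, 8}, {5, 15}, {6, 8}, {6, 15}, {8, 15}, {5, 6, 8}, {5, 6, 15}, {5, 8, 15}, {6, 8, 15}, {5, 6, 8, 15}


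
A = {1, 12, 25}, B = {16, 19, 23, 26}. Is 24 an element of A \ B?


A = {1, 12, 25}, B = {16, 19, 23, 26}
A \ B = elements in A but not in B
A \ B = {1, 12, 25}
Checking if 24 ∈ A \ B
24 is not in A \ B → False

24 ∉ A \ B


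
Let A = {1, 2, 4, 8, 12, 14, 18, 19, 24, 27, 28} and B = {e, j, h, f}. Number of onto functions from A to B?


n = |A| = 11, k = |B| = 4. Surjections via inclusion-exclusion:
S(n,k) = Σ(-1)^i × C(k,i) × (k-i)^n, i=0 to k
i=0: (-1)^0×C(4,0)×4^11 = 4194304
i=1: (-1)^1×C(4,1)×3^11 = -708588
i=2: (-1)^2×C(4,2)×2^11 = 12288
i=3: (-1)^3×C(4,3)×1^11 = -4
i=4: (-1)^4×C(4,4)×0^11 = 0
Total = 3498000

Number of surjections = 3498000


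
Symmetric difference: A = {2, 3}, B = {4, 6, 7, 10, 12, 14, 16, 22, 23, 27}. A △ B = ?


A △ B = (A \ B) ∪ (B \ A) = elements in exactly one of A or B
A \ B = {2, 3}
B \ A = {4, 6, 7, 10, 12, 14, 16, 22, 23, 27}
A △ B = {2, 3, 4, 6, 7, 10, 12, 14, 16, 22, 23, 27}

A △ B = {2, 3, 4, 6, 7, 10, 12, 14, 16, 22, 23, 27}


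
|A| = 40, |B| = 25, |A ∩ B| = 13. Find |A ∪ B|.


|A ∪ B| = |A| + |B| - |A ∩ B|
= 40 + 25 - 13
= 52

|A ∪ B| = 52


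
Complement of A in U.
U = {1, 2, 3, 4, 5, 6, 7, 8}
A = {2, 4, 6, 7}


Aᶜ = U \ A = elements in U but not in A
U = {1, 2, 3, 4, 5, 6, 7, 8}
A = {2, 4, 6, 7}
Aᶜ = {1, 3, 5, 8}

Aᶜ = {1, 3, 5, 8}


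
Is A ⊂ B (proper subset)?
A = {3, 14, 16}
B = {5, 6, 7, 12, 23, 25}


A ⊂ B requires: A ⊆ B AND A ≠ B.
A ⊆ B? No
A ⊄ B, so A is not a proper subset.

No, A is not a proper subset of B


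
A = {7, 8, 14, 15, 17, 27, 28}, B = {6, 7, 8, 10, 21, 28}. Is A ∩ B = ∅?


Disjoint means A ∩ B = ∅.
A ∩ B = {7, 8, 28}
A ∩ B ≠ ∅, so A and B are NOT disjoint.

No, A and B are not disjoint (A ∩ B = {7, 8, 28})


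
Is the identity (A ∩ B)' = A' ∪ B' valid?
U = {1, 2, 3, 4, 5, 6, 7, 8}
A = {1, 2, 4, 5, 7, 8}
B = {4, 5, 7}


LHS: A ∩ B = {4, 5, 7}
(A ∩ B)' = U \ (A ∩ B) = {1, 2, 3, 6, 8}
A' = {3, 6}, B' = {1, 2, 3, 6, 8}
Claimed RHS: A' ∪ B' = {1, 2, 3, 6, 8}
Identity is VALID: LHS = RHS = {1, 2, 3, 6, 8} ✓

Identity is valid. (A ∩ B)' = A' ∪ B' = {1, 2, 3, 6, 8}


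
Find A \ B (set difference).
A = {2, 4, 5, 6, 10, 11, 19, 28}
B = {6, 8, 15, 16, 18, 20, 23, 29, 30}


A \ B = elements in A but not in B
A = {2, 4, 5, 6, 10, 11, 19, 28}
B = {6, 8, 15, 16, 18, 20, 23, 29, 30}
Remove from A any elements in B
A \ B = {2, 4, 5, 10, 11, 19, 28}

A \ B = {2, 4, 5, 10, 11, 19, 28}


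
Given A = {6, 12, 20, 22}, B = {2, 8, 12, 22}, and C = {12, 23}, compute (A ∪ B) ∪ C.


A ∪ B = {2, 6, 8, 12, 20, 22}
(A ∪ B) ∪ C = {2, 6, 8, 12, 20, 22, 23}

A ∪ B ∪ C = {2, 6, 8, 12, 20, 22, 23}


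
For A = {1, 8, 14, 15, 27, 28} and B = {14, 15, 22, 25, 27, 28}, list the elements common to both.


A ∩ B = elements in both A and B
A = {1, 8, 14, 15, 27, 28}
B = {14, 15, 22, 25, 27, 28}
A ∩ B = {14, 15, 27, 28}

A ∩ B = {14, 15, 27, 28}


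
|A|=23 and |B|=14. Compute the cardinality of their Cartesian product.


|A × B| = |A| × |B|
= 23 × 14
= 322

|A × B| = 322


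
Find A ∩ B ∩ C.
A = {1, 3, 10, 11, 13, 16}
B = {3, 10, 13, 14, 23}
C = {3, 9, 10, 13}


A ∩ B = {3, 10, 13}
(A ∩ B) ∩ C = {3, 10, 13}

A ∩ B ∩ C = {3, 10, 13}


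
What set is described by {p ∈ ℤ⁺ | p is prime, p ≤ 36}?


Checking each candidate:
Condition: primes ≤ 36
Result = {2, 3, 5, 7, 11, 13, 17, 19, 23, 29, 31}

{2, 3, 5, 7, 11, 13, 17, 19, 23, 29, 31}


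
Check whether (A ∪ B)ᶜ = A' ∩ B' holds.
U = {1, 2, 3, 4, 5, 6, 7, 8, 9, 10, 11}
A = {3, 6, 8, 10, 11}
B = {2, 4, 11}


LHS: A ∪ B = {2, 3, 4, 6, 8, 10, 11}
(A ∪ B)' = U \ (A ∪ B) = {1, 5, 7, 9}
A' = {1, 2, 4, 5, 7, 9}, B' = {1, 3, 5, 6, 7, 8, 9, 10}
Claimed RHS: A' ∩ B' = {1, 5, 7, 9}
Identity is VALID: LHS = RHS = {1, 5, 7, 9} ✓

Identity is valid. (A ∪ B)' = A' ∩ B' = {1, 5, 7, 9}


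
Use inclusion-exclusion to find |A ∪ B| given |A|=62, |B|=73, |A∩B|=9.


|A ∪ B| = |A| + |B| - |A ∩ B|
= 62 + 73 - 9
= 126

|A ∪ B| = 126


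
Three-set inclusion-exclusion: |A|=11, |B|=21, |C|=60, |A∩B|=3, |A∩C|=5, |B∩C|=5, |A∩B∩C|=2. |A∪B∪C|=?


|A∪B∪C| = |A|+|B|+|C| - |A∩B|-|A∩C|-|B∩C| + |A∩B∩C|
= 11+21+60 - 3-5-5 + 2
= 92 - 13 + 2
= 81

|A ∪ B ∪ C| = 81


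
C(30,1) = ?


C(n,k) = n! / (k!(n-k)!)
C(30,1) = 30! / (1!29!)
= 30

C(30,1) = 30


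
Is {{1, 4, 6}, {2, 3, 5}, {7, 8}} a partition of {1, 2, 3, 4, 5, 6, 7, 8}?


A partition requires: (1) non-empty parts, (2) pairwise disjoint, (3) union = U
Parts: {1, 4, 6}, {2, 3, 5}, {7, 8}
Union of parts: {1, 2, 3, 4, 5, 6, 7, 8}
U = {1, 2, 3, 4, 5, 6, 7, 8}
All non-empty? True
Pairwise disjoint? True
Covers U? True

Yes, valid partition


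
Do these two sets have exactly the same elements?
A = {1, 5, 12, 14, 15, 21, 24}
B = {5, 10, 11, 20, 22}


Two sets are equal iff they have exactly the same elements.
A = {1, 5, 12, 14, 15, 21, 24}
B = {5, 10, 11, 20, 22}
Differences: {1, 10, 11, 12, 14, 15, 20, 21, 22, 24}
A ≠ B

No, A ≠ B


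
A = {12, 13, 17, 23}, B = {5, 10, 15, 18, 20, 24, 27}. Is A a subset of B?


A ⊆ B means every element of A is in B.
Elements in A not in B: {12, 13, 17, 23}
So A ⊄ B.

No, A ⊄ B


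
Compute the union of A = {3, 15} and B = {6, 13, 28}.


A ∪ B = all elements in A or B (or both)
A = {3, 15}
B = {6, 13, 28}
A ∪ B = {3, 6, 13, 15, 28}

A ∪ B = {3, 6, 13, 15, 28}


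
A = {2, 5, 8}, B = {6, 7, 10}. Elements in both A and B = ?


A = {2, 5, 8}
B = {6, 7, 10}
Region: in both A and B
Elements: ∅

Elements in both A and B: ∅


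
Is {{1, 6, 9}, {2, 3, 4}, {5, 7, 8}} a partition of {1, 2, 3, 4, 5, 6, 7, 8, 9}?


A partition requires: (1) non-empty parts, (2) pairwise disjoint, (3) union = U
Parts: {1, 6, 9}, {2, 3, 4}, {5, 7, 8}
Union of parts: {1, 2, 3, 4, 5, 6, 7, 8, 9}
U = {1, 2, 3, 4, 5, 6, 7, 8, 9}
All non-empty? True
Pairwise disjoint? True
Covers U? True

Yes, valid partition


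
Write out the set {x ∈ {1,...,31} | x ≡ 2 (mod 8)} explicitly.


Checking each candidate:
Condition: x in {1,...,31} with x ≡ 2 (mod 8)
Result = {2, 10, 18, 26}

{2, 10, 18, 26}


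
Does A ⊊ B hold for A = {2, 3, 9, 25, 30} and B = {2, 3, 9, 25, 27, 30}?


A ⊂ B requires: A ⊆ B AND A ≠ B.
A ⊆ B? Yes
A = B? No
A ⊂ B: Yes (A is a proper subset of B)

Yes, A ⊂ B


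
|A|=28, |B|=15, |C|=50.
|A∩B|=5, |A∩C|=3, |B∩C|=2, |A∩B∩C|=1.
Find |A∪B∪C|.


|A∪B∪C| = |A|+|B|+|C| - |A∩B|-|A∩C|-|B∩C| + |A∩B∩C|
= 28+15+50 - 5-3-2 + 1
= 93 - 10 + 1
= 84

|A ∪ B ∪ C| = 84


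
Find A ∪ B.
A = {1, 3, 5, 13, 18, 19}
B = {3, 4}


A ∪ B = all elements in A or B (or both)
A = {1, 3, 5, 13, 18, 19}
B = {3, 4}
A ∪ B = {1, 3, 4, 5, 13, 18, 19}

A ∪ B = {1, 3, 4, 5, 13, 18, 19}


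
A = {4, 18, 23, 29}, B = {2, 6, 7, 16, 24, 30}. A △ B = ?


A △ B = (A \ B) ∪ (B \ A) = elements in exactly one of A or B
A \ B = {4, 18, 23, 29}
B \ A = {2, 6, 7, 16, 24, 30}
A △ B = {2, 4, 6, 7, 16, 18, 23, 24, 29, 30}

A △ B = {2, 4, 6, 7, 16, 18, 23, 24, 29, 30}


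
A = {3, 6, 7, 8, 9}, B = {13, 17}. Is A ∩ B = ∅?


Disjoint means A ∩ B = ∅.
A ∩ B = ∅
A ∩ B = ∅, so A and B are disjoint.

Yes, A and B are disjoint


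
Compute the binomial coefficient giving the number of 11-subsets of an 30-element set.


C(n,k) = n! / (k!(n-k)!)
C(30,11) = 30! / (11!19!)
= 54627300

C(30,11) = 54627300


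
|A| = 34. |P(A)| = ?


Number of subsets = 2^n
= 2^34
= 17179869184

|P(A)| = 17179869184


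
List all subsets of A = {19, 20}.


|A| = 2, so |P(A)| = 2^2 = 4
Enumerate subsets by cardinality (0 to 2):
∅, {19}, {20}, {19, 20}

P(A) has 4 subsets: ∅, {19}, {20}, {19, 20}


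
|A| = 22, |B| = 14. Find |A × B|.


|A × B| = |A| × |B|
= 22 × 14
= 308

|A × B| = 308


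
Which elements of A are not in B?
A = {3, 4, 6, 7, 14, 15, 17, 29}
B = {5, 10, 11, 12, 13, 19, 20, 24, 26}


A \ B = elements in A but not in B
A = {3, 4, 6, 7, 14, 15, 17, 29}
B = {5, 10, 11, 12, 13, 19, 20, 24, 26}
Remove from A any elements in B
A \ B = {3, 4, 6, 7, 14, 15, 17, 29}

A \ B = {3, 4, 6, 7, 14, 15, 17, 29}


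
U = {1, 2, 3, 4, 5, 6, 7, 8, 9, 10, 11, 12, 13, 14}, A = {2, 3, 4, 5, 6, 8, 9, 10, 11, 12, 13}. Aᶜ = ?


Aᶜ = U \ A = elements in U but not in A
U = {1, 2, 3, 4, 5, 6, 7, 8, 9, 10, 11, 12, 13, 14}
A = {2, 3, 4, 5, 6, 8, 9, 10, 11, 12, 13}
Aᶜ = {1, 7, 14}

Aᶜ = {1, 7, 14}


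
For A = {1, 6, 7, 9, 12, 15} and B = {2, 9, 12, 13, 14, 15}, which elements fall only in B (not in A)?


A = {1, 6, 7, 9, 12, 15}
B = {2, 9, 12, 13, 14, 15}
Region: only in B (not in A)
Elements: {2, 13, 14}

Elements only in B (not in A): {2, 13, 14}


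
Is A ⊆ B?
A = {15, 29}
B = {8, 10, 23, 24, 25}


A ⊆ B means every element of A is in B.
Elements in A not in B: {15, 29}
So A ⊄ B.

No, A ⊄ B


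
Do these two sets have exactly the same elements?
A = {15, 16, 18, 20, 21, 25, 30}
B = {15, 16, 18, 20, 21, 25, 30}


Two sets are equal iff they have exactly the same elements.
A = {15, 16, 18, 20, 21, 25, 30}
B = {15, 16, 18, 20, 21, 25, 30}
Same elements → A = B

Yes, A = B


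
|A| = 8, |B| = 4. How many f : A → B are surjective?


n = |A| = 8, k = |B| = 4. Surjections via inclusion-exclusion:
S(n,k) = Σ(-1)^i × C(k,i) × (k-i)^n, i=0 to k
i=0: (-1)^0×C(4,0)×4^8 = 65536
i=1: (-1)^1×C(4,1)×3^8 = -26244
i=2: (-1)^2×C(4,2)×2^8 = 1536
i=3: (-1)^3×C(4,3)×1^8 = -4
i=4: (-1)^4×C(4,4)×0^8 = 0
Total = 40824

Number of surjections = 40824


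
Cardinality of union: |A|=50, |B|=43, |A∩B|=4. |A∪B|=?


|A ∪ B| = |A| + |B| - |A ∩ B|
= 50 + 43 - 4
= 89

|A ∪ B| = 89


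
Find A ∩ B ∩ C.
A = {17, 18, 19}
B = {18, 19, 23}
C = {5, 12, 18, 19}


A ∩ B = {18, 19}
(A ∩ B) ∩ C = {18, 19}

A ∩ B ∩ C = {18, 19}


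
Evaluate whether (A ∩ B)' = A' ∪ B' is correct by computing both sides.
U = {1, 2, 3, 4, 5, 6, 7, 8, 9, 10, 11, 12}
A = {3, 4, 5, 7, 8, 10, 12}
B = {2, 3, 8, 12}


LHS: A ∩ B = {3, 8, 12}
(A ∩ B)' = U \ (A ∩ B) = {1, 2, 4, 5, 6, 7, 9, 10, 11}
A' = {1, 2, 6, 9, 11}, B' = {1, 4, 5, 6, 7, 9, 10, 11}
Claimed RHS: A' ∪ B' = {1, 2, 4, 5, 6, 7, 9, 10, 11}
Identity is VALID: LHS = RHS = {1, 2, 4, 5, 6, 7, 9, 10, 11} ✓

Identity is valid. (A ∩ B)' = A' ∪ B' = {1, 2, 4, 5, 6, 7, 9, 10, 11}


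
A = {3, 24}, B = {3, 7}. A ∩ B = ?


A ∩ B = elements in both A and B
A = {3, 24}
B = {3, 7}
A ∩ B = {3}

A ∩ B = {3}


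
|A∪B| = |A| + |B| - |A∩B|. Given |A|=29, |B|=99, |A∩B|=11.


|A ∪ B| = |A| + |B| - |A ∩ B|
= 29 + 99 - 11
= 117

|A ∪ B| = 117


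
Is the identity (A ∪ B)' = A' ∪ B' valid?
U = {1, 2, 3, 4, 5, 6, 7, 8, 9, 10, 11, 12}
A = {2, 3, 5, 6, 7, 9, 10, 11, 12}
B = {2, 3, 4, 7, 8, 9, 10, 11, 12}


LHS: A ∪ B = {2, 3, 4, 5, 6, 7, 8, 9, 10, 11, 12}
(A ∪ B)' = U \ (A ∪ B) = {1}
A' = {1, 4, 8}, B' = {1, 5, 6}
Claimed RHS: A' ∪ B' = {1, 4, 5, 6, 8}
Identity is INVALID: LHS = {1} but the RHS claimed here equals {1, 4, 5, 6, 8}. The correct form is (A ∪ B)' = A' ∩ B'.

Identity is invalid: (A ∪ B)' = {1} but A' ∪ B' = {1, 4, 5, 6, 8}. The correct De Morgan law is (A ∪ B)' = A' ∩ B'.


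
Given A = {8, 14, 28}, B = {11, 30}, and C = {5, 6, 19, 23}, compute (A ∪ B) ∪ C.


A ∪ B = {8, 11, 14, 28, 30}
(A ∪ B) ∪ C = {5, 6, 8, 11, 14, 19, 23, 28, 30}

A ∪ B ∪ C = {5, 6, 8, 11, 14, 19, 23, 28, 30}


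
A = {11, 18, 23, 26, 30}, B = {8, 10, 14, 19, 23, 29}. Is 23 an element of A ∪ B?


A = {11, 18, 23, 26, 30}, B = {8, 10, 14, 19, 23, 29}
A ∪ B = all elements in A or B
A ∪ B = {8, 10, 11, 14, 18, 19, 23, 26, 29, 30}
Checking if 23 ∈ A ∪ B
23 is in A ∪ B → True

23 ∈ A ∪ B


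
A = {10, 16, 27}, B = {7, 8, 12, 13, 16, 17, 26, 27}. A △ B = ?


A △ B = (A \ B) ∪ (B \ A) = elements in exactly one of A or B
A \ B = {10}
B \ A = {7, 8, 12, 13, 17, 26}
A △ B = {7, 8, 10, 12, 13, 17, 26}

A △ B = {7, 8, 10, 12, 13, 17, 26}


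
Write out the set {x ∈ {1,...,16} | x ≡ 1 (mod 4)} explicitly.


Checking each candidate:
Condition: x in {1,...,16} with x ≡ 1 (mod 4)
Result = {1, 5, 9, 13}

{1, 5, 9, 13}


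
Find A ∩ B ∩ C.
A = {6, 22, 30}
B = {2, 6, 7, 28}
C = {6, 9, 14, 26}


A ∩ B = {6}
(A ∩ B) ∩ C = {6}

A ∩ B ∩ C = {6}


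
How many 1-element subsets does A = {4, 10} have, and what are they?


|A| = 2, so A has C(2,1) = 2 subsets of size 1.
Enumerate by choosing 1 elements from A at a time:
{4}, {10}

1-element subsets (2 total): {4}, {10}


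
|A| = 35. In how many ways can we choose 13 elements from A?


C(n,k) = n! / (k!(n-k)!)
C(35,13) = 35! / (13!22!)
= 1476337800

C(35,13) = 1476337800


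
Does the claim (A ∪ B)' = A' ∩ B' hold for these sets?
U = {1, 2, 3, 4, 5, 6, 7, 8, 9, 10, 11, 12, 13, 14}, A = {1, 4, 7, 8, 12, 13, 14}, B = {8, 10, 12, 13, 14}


LHS: A ∪ B = {1, 4, 7, 8, 10, 12, 13, 14}
(A ∪ B)' = U \ (A ∪ B) = {2, 3, 5, 6, 9, 11}
A' = {2, 3, 5, 6, 9, 10, 11}, B' = {1, 2, 3, 4, 5, 6, 7, 9, 11}
Claimed RHS: A' ∩ B' = {2, 3, 5, 6, 9, 11}
Identity is VALID: LHS = RHS = {2, 3, 5, 6, 9, 11} ✓

Identity is valid. (A ∪ B)' = A' ∩ B' = {2, 3, 5, 6, 9, 11}


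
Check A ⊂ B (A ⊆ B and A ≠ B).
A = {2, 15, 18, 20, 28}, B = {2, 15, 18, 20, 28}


A ⊂ B requires: A ⊆ B AND A ≠ B.
A ⊆ B? Yes
A = B? Yes
A = B, so A is not a PROPER subset.

No, A is not a proper subset of B


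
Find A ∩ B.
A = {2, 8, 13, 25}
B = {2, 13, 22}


A ∩ B = elements in both A and B
A = {2, 8, 13, 25}
B = {2, 13, 22}
A ∩ B = {2, 13}

A ∩ B = {2, 13}


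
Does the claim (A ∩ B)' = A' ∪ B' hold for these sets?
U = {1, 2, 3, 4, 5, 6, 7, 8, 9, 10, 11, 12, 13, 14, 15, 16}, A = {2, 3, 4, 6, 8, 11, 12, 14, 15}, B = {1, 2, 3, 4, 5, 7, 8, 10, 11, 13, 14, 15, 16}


LHS: A ∩ B = {2, 3, 4, 8, 11, 14, 15}
(A ∩ B)' = U \ (A ∩ B) = {1, 5, 6, 7, 9, 10, 12, 13, 16}
A' = {1, 5, 7, 9, 10, 13, 16}, B' = {6, 9, 12}
Claimed RHS: A' ∪ B' = {1, 5, 6, 7, 9, 10, 12, 13, 16}
Identity is VALID: LHS = RHS = {1, 5, 6, 7, 9, 10, 12, 13, 16} ✓

Identity is valid. (A ∩ B)' = A' ∪ B' = {1, 5, 6, 7, 9, 10, 12, 13, 16}


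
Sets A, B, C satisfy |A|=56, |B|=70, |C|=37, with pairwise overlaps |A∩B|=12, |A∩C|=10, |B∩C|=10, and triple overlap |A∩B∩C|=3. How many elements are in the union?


|A∪B∪C| = |A|+|B|+|C| - |A∩B|-|A∩C|-|B∩C| + |A∩B∩C|
= 56+70+37 - 12-10-10 + 3
= 163 - 32 + 3
= 134

|A ∪ B ∪ C| = 134


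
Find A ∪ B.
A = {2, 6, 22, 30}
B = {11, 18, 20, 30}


A ∪ B = all elements in A or B (or both)
A = {2, 6, 22, 30}
B = {11, 18, 20, 30}
A ∪ B = {2, 6, 11, 18, 20, 22, 30}

A ∪ B = {2, 6, 11, 18, 20, 22, 30}


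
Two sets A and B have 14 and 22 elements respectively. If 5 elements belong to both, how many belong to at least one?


|A ∪ B| = |A| + |B| - |A ∩ B|
= 14 + 22 - 5
= 31

|A ∪ B| = 31


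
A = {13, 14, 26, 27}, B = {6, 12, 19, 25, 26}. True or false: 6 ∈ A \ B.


A = {13, 14, 26, 27}, B = {6, 12, 19, 25, 26}
A \ B = elements in A but not in B
A \ B = {13, 14, 27}
Checking if 6 ∈ A \ B
6 is not in A \ B → False

6 ∉ A \ B


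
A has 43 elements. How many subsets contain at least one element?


Total subsets = 2^n = 2^43 = 8796093022208
Non-empty subsets exclude the empty set: 2^n - 1
= 8796093022208 - 1
= 8796093022207

Number of non-empty subsets = 8796093022207


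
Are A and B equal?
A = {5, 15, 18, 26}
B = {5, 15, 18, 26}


Two sets are equal iff they have exactly the same elements.
A = {5, 15, 18, 26}
B = {5, 15, 18, 26}
Same elements → A = B

Yes, A = B


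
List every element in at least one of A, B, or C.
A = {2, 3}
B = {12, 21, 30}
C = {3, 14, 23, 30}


A ∪ B = {2, 3, 12, 21, 30}
(A ∪ B) ∪ C = {2, 3, 12, 14, 21, 23, 30}

A ∪ B ∪ C = {2, 3, 12, 14, 21, 23, 30}


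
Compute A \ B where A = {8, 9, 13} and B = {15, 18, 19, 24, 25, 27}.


A \ B = elements in A but not in B
A = {8, 9, 13}
B = {15, 18, 19, 24, 25, 27}
Remove from A any elements in B
A \ B = {8, 9, 13}

A \ B = {8, 9, 13}


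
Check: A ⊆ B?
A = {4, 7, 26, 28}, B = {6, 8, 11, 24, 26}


A ⊆ B means every element of A is in B.
Elements in A not in B: {4, 7, 28}
So A ⊄ B.

No, A ⊄ B


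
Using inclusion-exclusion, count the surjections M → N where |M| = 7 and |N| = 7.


n = |M| = 7, k = |N| = 7. Surjections via inclusion-exclusion:
S(n,k) = Σ(-1)^i × C(k,i) × (k-i)^n, i=0 to k
i=0: (-1)^0×C(7,0)×7^7 = 823543
i=1: (-1)^1×C(7,1)×6^7 = -1959552
i=2: (-1)^2×C(7,2)×5^7 = 1640625
i=3: (-1)^3×C(7,3)×4^7 = -573440
i=4: (-1)^4×C(7,4)×3^7 = 76545
i=5: (-1)^5×C(7,5)×2^7 = -2688
i=6: (-1)^6×C(7,6)×1^7 = 7
i=7: (-1)^7×C(7,7)×0^7 = 0
Total = 5040

Number of surjections = 5040


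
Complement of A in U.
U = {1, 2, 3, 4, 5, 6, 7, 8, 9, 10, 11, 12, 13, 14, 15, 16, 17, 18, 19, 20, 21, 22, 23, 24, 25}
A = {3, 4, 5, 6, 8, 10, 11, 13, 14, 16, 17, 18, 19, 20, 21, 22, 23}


Aᶜ = U \ A = elements in U but not in A
U = {1, 2, 3, 4, 5, 6, 7, 8, 9, 10, 11, 12, 13, 14, 15, 16, 17, 18, 19, 20, 21, 22, 23, 24, 25}
A = {3, 4, 5, 6, 8, 10, 11, 13, 14, 16, 17, 18, 19, 20, 21, 22, 23}
Aᶜ = {1, 2, 7, 9, 12, 15, 24, 25}

Aᶜ = {1, 2, 7, 9, 12, 15, 24, 25}


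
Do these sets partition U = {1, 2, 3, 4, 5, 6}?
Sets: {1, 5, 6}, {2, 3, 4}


A partition requires: (1) non-empty parts, (2) pairwise disjoint, (3) union = U
Parts: {1, 5, 6}, {2, 3, 4}
Union of parts: {1, 2, 3, 4, 5, 6}
U = {1, 2, 3, 4, 5, 6}
All non-empty? True
Pairwise disjoint? True
Covers U? True

Yes, valid partition


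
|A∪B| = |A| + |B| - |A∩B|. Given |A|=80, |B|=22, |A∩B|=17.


|A ∪ B| = |A| + |B| - |A ∩ B|
= 80 + 22 - 17
= 85

|A ∪ B| = 85


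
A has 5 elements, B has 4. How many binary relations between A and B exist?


A relation from A to B is any subset of A × B.
|A × B| = 5 × 4 = 20
# relations = 2^|A × B| = 2^20 = 1048576

Number of relations = 1048576


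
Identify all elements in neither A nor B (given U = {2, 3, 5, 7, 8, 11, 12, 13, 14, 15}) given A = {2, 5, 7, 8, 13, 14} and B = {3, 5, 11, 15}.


A = {2, 5, 7, 8, 13, 14}
B = {3, 5, 11, 15}
Region: in neither A nor B (given U = {2, 3, 5, 7, 8, 11, 12, 13, 14, 15})
Elements: {12}

Elements in neither A nor B (given U = {2, 3, 5, 7, 8, 11, 12, 13, 14, 15}): {12}


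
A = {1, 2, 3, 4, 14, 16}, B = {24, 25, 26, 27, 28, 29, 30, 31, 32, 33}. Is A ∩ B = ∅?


Disjoint means A ∩ B = ∅.
A ∩ B = ∅
A ∩ B = ∅, so A and B are disjoint.

Yes, A and B are disjoint


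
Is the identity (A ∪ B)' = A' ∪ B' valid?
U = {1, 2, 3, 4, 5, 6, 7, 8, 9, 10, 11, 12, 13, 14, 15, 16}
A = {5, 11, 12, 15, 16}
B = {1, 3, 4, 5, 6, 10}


LHS: A ∪ B = {1, 3, 4, 5, 6, 10, 11, 12, 15, 16}
(A ∪ B)' = U \ (A ∪ B) = {2, 7, 8, 9, 13, 14}
A' = {1, 2, 3, 4, 6, 7, 8, 9, 10, 13, 14}, B' = {2, 7, 8, 9, 11, 12, 13, 14, 15, 16}
Claimed RHS: A' ∪ B' = {1, 2, 3, 4, 6, 7, 8, 9, 10, 11, 12, 13, 14, 15, 16}
Identity is INVALID: LHS = {2, 7, 8, 9, 13, 14} but the RHS claimed here equals {1, 2, 3, 4, 6, 7, 8, 9, 10, 11, 12, 13, 14, 15, 16}. The correct form is (A ∪ B)' = A' ∩ B'.

Identity is invalid: (A ∪ B)' = {2, 7, 8, 9, 13, 14} but A' ∪ B' = {1, 2, 3, 4, 6, 7, 8, 9, 10, 11, 12, 13, 14, 15, 16}. The correct De Morgan law is (A ∪ B)' = A' ∩ B'.


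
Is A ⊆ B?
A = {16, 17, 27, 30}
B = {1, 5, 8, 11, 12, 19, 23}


A ⊆ B means every element of A is in B.
Elements in A not in B: {16, 17, 27, 30}
So A ⊄ B.

No, A ⊄ B


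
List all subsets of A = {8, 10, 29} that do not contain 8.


A subset of A that omits 8 is a subset of A \ {8}, so there are 2^(n-1) = 2^2 = 4 of them.
Subsets excluding 8: ∅, {10}, {29}, {10, 29}

Subsets excluding 8 (4 total): ∅, {10}, {29}, {10, 29}


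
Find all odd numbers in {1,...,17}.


Checking each candidate:
Condition: odd numbers in {1,...,17}
Result = {1, 3, 5, 7, 9, 11, 13, 15, 17}

{1, 3, 5, 7, 9, 11, 13, 15, 17}


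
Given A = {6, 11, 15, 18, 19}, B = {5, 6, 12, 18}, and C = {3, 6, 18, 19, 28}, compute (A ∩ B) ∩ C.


A ∩ B = {6, 18}
(A ∩ B) ∩ C = {6, 18}

A ∩ B ∩ C = {6, 18}


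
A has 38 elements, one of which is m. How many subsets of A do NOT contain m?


Subsets of A avoiding m are subsets of A \ {m}, which has 37 elements.
Count = 2^(n-1) = 2^37
= 137438953472

Number of subsets avoiding m = 137438953472


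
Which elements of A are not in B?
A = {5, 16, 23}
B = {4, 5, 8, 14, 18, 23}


A \ B = elements in A but not in B
A = {5, 16, 23}
B = {4, 5, 8, 14, 18, 23}
Remove from A any elements in B
A \ B = {16}

A \ B = {16}


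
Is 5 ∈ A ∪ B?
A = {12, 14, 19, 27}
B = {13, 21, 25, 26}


A = {12, 14, 19, 27}, B = {13, 21, 25, 26}
A ∪ B = all elements in A or B
A ∪ B = {12, 13, 14, 19, 21, 25, 26, 27}
Checking if 5 ∈ A ∪ B
5 is not in A ∪ B → False

5 ∉ A ∪ B


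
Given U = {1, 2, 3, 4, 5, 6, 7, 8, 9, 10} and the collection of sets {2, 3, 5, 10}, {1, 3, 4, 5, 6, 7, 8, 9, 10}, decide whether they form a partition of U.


A partition requires: (1) non-empty parts, (2) pairwise disjoint, (3) union = U
Parts: {2, 3, 5, 10}, {1, 3, 4, 5, 6, 7, 8, 9, 10}
Union of parts: {1, 2, 3, 4, 5, 6, 7, 8, 9, 10}
U = {1, 2, 3, 4, 5, 6, 7, 8, 9, 10}
All non-empty? True
Pairwise disjoint? False
Covers U? True

No, not a valid partition


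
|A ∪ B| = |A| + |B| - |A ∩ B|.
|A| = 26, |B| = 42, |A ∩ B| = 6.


|A ∪ B| = |A| + |B| - |A ∩ B|
= 26 + 42 - 6
= 62

|A ∪ B| = 62


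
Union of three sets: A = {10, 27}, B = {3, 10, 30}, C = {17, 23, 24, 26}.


A ∪ B = {3, 10, 27, 30}
(A ∪ B) ∪ C = {3, 10, 17, 23, 24, 26, 27, 30}

A ∪ B ∪ C = {3, 10, 17, 23, 24, 26, 27, 30}


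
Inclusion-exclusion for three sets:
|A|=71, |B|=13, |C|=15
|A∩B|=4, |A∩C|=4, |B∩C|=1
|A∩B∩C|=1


|A∪B∪C| = |A|+|B|+|C| - |A∩B|-|A∩C|-|B∩C| + |A∩B∩C|
= 71+13+15 - 4-4-1 + 1
= 99 - 9 + 1
= 91

|A ∪ B ∪ C| = 91


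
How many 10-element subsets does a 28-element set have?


C(n,k) = n! / (k!(n-k)!)
C(28,10) = 28! / (10!18!)
= 13123110

C(28,10) = 13123110


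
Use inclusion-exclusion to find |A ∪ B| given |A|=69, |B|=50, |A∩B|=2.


|A ∪ B| = |A| + |B| - |A ∩ B|
= 69 + 50 - 2
= 117

|A ∪ B| = 117


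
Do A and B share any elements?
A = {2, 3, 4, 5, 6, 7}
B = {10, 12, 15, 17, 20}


Disjoint means A ∩ B = ∅.
A ∩ B = ∅
A ∩ B = ∅, so A and B are disjoint.

No — A and B share no elements (A ∩ B = ∅), so they are disjoint


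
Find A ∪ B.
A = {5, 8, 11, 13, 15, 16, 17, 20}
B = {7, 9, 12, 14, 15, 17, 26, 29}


A ∪ B = all elements in A or B (or both)
A = {5, 8, 11, 13, 15, 16, 17, 20}
B = {7, 9, 12, 14, 15, 17, 26, 29}
A ∪ B = {5, 7, 8, 9, 11, 12, 13, 14, 15, 16, 17, 20, 26, 29}

A ∪ B = {5, 7, 8, 9, 11, 12, 13, 14, 15, 16, 17, 20, 26, 29}


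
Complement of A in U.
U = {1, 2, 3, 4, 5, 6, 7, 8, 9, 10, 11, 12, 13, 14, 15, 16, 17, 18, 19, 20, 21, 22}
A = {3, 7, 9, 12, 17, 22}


Aᶜ = U \ A = elements in U but not in A
U = {1, 2, 3, 4, 5, 6, 7, 8, 9, 10, 11, 12, 13, 14, 15, 16, 17, 18, 19, 20, 21, 22}
A = {3, 7, 9, 12, 17, 22}
Aᶜ = {1, 2, 4, 5, 6, 8, 10, 11, 13, 14, 15, 16, 18, 19, 20, 21}

Aᶜ = {1, 2, 4, 5, 6, 8, 10, 11, 13, 14, 15, 16, 18, 19, 20, 21}


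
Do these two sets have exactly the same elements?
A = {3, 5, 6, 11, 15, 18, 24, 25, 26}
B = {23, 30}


Two sets are equal iff they have exactly the same elements.
A = {3, 5, 6, 11, 15, 18, 24, 25, 26}
B = {23, 30}
Differences: {3, 5, 6, 11, 15, 18, 23, 24, 25, 26, 30}
A ≠ B

No, A ≠ B


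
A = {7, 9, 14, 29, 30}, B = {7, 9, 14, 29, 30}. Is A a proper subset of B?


A ⊂ B requires: A ⊆ B AND A ≠ B.
A ⊆ B? Yes
A = B? Yes
A = B, so A is not a PROPER subset.

No, A is not a proper subset of B


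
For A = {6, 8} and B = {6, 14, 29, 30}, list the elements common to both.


A ∩ B = elements in both A and B
A = {6, 8}
B = {6, 14, 29, 30}
A ∩ B = {6}

A ∩ B = {6}


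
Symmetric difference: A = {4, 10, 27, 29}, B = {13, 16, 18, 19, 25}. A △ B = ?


A △ B = (A \ B) ∪ (B \ A) = elements in exactly one of A or B
A \ B = {4, 10, 27, 29}
B \ A = {13, 16, 18, 19, 25}
A △ B = {4, 10, 13, 16, 18, 19, 25, 27, 29}

A △ B = {4, 10, 13, 16, 18, 19, 25, 27, 29}


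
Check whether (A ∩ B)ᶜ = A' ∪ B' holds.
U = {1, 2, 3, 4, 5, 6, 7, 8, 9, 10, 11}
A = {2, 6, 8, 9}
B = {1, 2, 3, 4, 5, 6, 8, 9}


LHS: A ∩ B = {2, 6, 8, 9}
(A ∩ B)' = U \ (A ∩ B) = {1, 3, 4, 5, 7, 10, 11}
A' = {1, 3, 4, 5, 7, 10, 11}, B' = {7, 10, 11}
Claimed RHS: A' ∪ B' = {1, 3, 4, 5, 7, 10, 11}
Identity is VALID: LHS = RHS = {1, 3, 4, 5, 7, 10, 11} ✓

Identity is valid. (A ∩ B)' = A' ∪ B' = {1, 3, 4, 5, 7, 10, 11}


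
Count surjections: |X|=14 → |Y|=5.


n = |X| = 14, k = |Y| = 5. Surjections via inclusion-exclusion:
S(n,k) = Σ(-1)^i × C(k,i) × (k-i)^n, i=0 to k
i=0: (-1)^0×C(5,0)×5^14 = 6103515625
i=1: (-1)^1×C(5,1)×4^14 = -1342177280
i=2: (-1)^2×C(5,2)×3^14 = 47829690
i=3: (-1)^3×C(5,3)×2^14 = -163840
i=4: (-1)^4×C(5,4)×1^14 = 5
i=5: (-1)^5×C(5,5)×0^14 = 0
Total = 4809004200

Number of surjections = 4809004200


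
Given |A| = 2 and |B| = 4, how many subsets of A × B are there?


A relation from A to B is any subset of A × B.
|A × B| = 2 × 4 = 8
# relations = 2^|A × B| = 2^8 = 256

Number of relations = 256


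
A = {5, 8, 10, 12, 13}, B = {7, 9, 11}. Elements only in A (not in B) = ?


A = {5, 8, 10, 12, 13}
B = {7, 9, 11}
Region: only in A (not in B)
Elements: {5, 8, 10, 12, 13}

Elements only in A (not in B): {5, 8, 10, 12, 13}


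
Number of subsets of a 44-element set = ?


Number of subsets = 2^n
= 2^44
= 17592186044416

|P(A)| = 17592186044416


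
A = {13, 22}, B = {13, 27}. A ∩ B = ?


A ∩ B = elements in both A and B
A = {13, 22}
B = {13, 27}
A ∩ B = {13}

A ∩ B = {13}


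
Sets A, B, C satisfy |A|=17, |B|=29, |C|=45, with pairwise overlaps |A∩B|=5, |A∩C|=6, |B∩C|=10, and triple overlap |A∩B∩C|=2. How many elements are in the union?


|A∪B∪C| = |A|+|B|+|C| - |A∩B|-|A∩C|-|B∩C| + |A∩B∩C|
= 17+29+45 - 5-6-10 + 2
= 91 - 21 + 2
= 72

|A ∪ B ∪ C| = 72


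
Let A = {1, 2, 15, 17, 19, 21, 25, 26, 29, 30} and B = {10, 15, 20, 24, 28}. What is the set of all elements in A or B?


A ∪ B = all elements in A or B (or both)
A = {1, 2, 15, 17, 19, 21, 25, 26, 29, 30}
B = {10, 15, 20, 24, 28}
A ∪ B = {1, 2, 10, 15, 17, 19, 20, 21, 24, 25, 26, 28, 29, 30}

A ∪ B = {1, 2, 10, 15, 17, 19, 20, 21, 24, 25, 26, 28, 29, 30}


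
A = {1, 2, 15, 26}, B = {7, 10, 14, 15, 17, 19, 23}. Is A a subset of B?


A ⊆ B means every element of A is in B.
Elements in A not in B: {1, 2, 26}
So A ⊄ B.

No, A ⊄ B


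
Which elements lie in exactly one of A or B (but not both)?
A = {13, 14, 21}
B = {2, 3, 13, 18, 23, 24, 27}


A △ B = (A \ B) ∪ (B \ A) = elements in exactly one of A or B
A \ B = {14, 21}
B \ A = {2, 3, 18, 23, 24, 27}
A △ B = {2, 3, 14, 18, 21, 23, 24, 27}

A △ B = {2, 3, 14, 18, 21, 23, 24, 27}


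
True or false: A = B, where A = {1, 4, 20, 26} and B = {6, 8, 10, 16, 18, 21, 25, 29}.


Two sets are equal iff they have exactly the same elements.
A = {1, 4, 20, 26}
B = {6, 8, 10, 16, 18, 21, 25, 29}
Differences: {1, 4, 6, 8, 10, 16, 18, 20, 21, 25, 26, 29}
A ≠ B

No, A ≠ B


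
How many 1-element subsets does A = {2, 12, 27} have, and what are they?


|A| = 3, so A has C(3,1) = 3 subsets of size 1.
Enumerate by choosing 1 elements from A at a time:
{2}, {12}, {27}

1-element subsets (3 total): {2}, {12}, {27}
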